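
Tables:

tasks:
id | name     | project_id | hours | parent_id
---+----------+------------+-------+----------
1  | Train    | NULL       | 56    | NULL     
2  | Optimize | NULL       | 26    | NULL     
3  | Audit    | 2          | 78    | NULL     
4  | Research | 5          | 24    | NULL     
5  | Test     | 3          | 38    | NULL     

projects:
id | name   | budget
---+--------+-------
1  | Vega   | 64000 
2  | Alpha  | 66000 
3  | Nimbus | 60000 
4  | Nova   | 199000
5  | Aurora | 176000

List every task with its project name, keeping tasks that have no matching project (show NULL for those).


LEFT JOIN keeps every row from tasks (the left table); where project_id has no match in projects, the project columns become NULL. Walk through each task:
  - task 1 (Train): project_id=NULL, no match -> kept with NULL
  - task 2 (Optimize): project_id=NULL, no match -> kept with NULL
  - task 3 (Audit): project_id=2 -> matches Alpha
  - task 4 (Research): project_id=5 -> matches Aurora
  - task 5 (Test): project_id=3 -> matches Nimbus
All 5 rows appear; 2 have NULL project.

SQL:
SELECT a.name, b.name AS project
FROM tasks a
LEFT JOIN projects b ON a.project_id = b.id

Result:
name     | project
---------+--------
Train    | NULL   
Optimize | NULL   
Audit    | Alpha  
Research | Aurora 
Test     | Nimbus 


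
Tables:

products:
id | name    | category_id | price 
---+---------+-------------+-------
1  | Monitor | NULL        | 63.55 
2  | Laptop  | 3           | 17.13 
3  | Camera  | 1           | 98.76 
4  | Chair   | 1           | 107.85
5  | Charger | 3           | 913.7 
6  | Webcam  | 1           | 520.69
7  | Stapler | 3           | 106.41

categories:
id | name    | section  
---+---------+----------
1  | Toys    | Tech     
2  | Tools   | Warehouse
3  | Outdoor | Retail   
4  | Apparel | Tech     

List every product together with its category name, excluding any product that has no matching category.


INNER JOIN keeps only products rows whose category_id matches an id in categories. Walk through each product:
  - product 1 (Monitor): category_id=NULL, no match -> dropped
  - product 2 (Laptop): category_id=3 -> matches Outdoor
  - product 3 (Camera): category_id=1 -> matches Toys
  - product 4 (Chair): category_id=1 -> matches Toys
  - product 5 (Charger): category_id=3 -> matches Outdoor
  - product 6 (Webcam): category_id=1 -> matches Toys
  - product 7 (Stapler): category_id=3 -> matches Outdoor
So 1 of 7 rows is dropped.

SQL:
SELECT a.name, b.name AS category
FROM products a
INNER JOIN categories b ON a.category_id = b.id

Result:
name    | category
--------+---------
Laptop  | Outdoor 
Camera  | Toys    
Chair   | Toys    
Charger | Outdoor 
Webcam  | Toys    
Stapler | Outdoor 


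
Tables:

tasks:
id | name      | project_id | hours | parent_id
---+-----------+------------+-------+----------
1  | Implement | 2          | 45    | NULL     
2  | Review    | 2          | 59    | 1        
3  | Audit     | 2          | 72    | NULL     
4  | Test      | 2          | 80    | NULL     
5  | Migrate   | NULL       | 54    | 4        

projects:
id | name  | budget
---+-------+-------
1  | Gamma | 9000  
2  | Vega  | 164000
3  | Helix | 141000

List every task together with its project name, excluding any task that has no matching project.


INNER JOIN keeps only tasks rows whose project_id matches an id in projects. Walk through each task:
  - task 1 (Implement): project_id=2 -> matches Vega
  - task 2 (Review): project_id=2 -> matches Vega
  - task 3 (Audit): project_id=2 -> matches Vega
  - task 4 (Test): project_id=2 -> matches Vega
  - task 5 (Migrate): project_id=NULL, no match -> dropped
So 1 of 5 rows is dropped.

SQL:
SELECT a.name, b.name AS project
FROM tasks a
INNER JOIN projects b ON a.project_id = b.id

Result:
name      | project
----------+--------
Implement | Vega   
Review    | Vega   
Audit     | Vega   
Test      | Vega   


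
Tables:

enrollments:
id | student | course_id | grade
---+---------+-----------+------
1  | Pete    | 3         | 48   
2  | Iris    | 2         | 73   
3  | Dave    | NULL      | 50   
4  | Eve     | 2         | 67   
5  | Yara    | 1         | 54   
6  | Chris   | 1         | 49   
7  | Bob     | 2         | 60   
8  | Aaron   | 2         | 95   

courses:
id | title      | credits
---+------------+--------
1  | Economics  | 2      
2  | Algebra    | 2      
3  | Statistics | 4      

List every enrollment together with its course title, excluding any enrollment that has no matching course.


INNER JOIN keeps only enrollments rows whose course_id matches an id in courses. Walk through each enrollment:
  - enrollment 1 (Pete): course_id=3 -> matches Statistics
  - enrollment 2 (Iris): course_id=2 -> matches Algebra
  - enrollment 3 (Dave): course_id=NULL, no match -> dropped
  - enrollment 4 (Eve): course_id=2 -> matches Algebra
  - enrollment 5 (Yara): course_id=1 -> matches Economics
  - enrollment 6 (Chris): course_id=1 -> matches Economics
  - enrollment 7 (Bob): course_id=2 -> matches Algebra
  - enrollment 8 (Aaron): course_id=2 -> matches Algebra
So 1 of 8 rows is dropped.

SQL:
SELECT a.student, b.title AS course
FROM enrollments a
INNER JOIN courses b ON a.course_id = b.id

Result:
student | course    
--------+-----------
Pete    | Statistics
Iris    | Algebra   
Eve     | Algebra   
Yara    | Economics 
Chris   | Economics 
Bob     | Algebra   
Aaron   | Algebra   


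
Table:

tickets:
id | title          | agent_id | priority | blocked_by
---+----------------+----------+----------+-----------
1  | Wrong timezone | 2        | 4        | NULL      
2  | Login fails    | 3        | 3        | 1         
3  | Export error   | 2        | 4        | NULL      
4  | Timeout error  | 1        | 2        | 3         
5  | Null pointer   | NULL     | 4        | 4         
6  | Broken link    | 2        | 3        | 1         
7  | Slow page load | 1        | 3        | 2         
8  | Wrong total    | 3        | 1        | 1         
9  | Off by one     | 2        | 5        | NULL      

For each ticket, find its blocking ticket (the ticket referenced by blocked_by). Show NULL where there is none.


This is a self-join: tickets is joined to a second copy of itself, matching each row's blocked_by to another row's id. Use LEFT JOIN so rows with blocked_by=NULL are kept.
  - ticket 1 (Wrong timezone): blocked_by=NULL -> NULL
  - ticket 2 (Login fails): blocked_by=1 -> Wrong timezone
  - ticket 3 (Export error): blocked_by=NULL -> NULL
  - ticket 4 (Timeout error): blocked_by=3 -> Export error
  - ticket 5 (Null pointer): blocked_by=4 -> Timeout error
  - ticket 6 (Broken link): blocked_by=1 -> Wrong timezone
  - ticket 7 (Slow page load): blocked_by=2 -> Login fails
  - ticket 8 (Wrong total): blocked_by=1 -> Wrong timezone
  - ticket 9 (Off by one): blocked_by=NULL -> NULL

SQL:
SELECT a.title AS item, b.title AS blocked_by
FROM tickets a
LEFT JOIN tickets b ON a.blocked_by = b.id

Result:
item           | blocked_by    
---------------+---------------
Wrong timezone | NULL          
Login fails    | Wrong timezone
Export error   | NULL          
Timeout error  | Export error  
Null pointer   | Timeout error 
Broken link    | Wrong timezone
Slow page load | Login fails   
Wrong total    | Wrong timezone
Off by one     | NULL          


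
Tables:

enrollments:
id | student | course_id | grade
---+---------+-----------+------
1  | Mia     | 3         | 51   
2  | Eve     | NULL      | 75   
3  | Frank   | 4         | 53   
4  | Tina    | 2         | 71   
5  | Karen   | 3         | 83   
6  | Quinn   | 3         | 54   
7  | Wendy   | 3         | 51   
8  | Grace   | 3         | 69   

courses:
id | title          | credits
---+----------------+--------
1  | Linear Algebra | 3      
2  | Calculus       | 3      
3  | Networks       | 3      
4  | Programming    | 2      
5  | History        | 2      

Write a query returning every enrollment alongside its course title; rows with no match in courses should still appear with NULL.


LEFT JOIN keeps every row from enrollments (the left table); where course_id has no match in courses, the course columns become NULL. Walk through each enrollment:
  - enrollment 1 (Mia): course_id=3 -> matches Networks
  - enrollment 2 (Eve): course_id=NULL, no match -> kept with NULL
  - enrollment 3 (Frank): course_id=4 -> matches Programming
  - enrollment 4 (Tina): course_id=2 -> matches Calculus
  - enrollment 5 (Karen): course_id=3 -> matches Networks
  - enrollment 6 (Quinn): course_id=3 -> matches Networks
  - enrollment 7 (Wendy): course_id=3 -> matches Networks
  - enrollment 8 (Grace): course_id=3 -> matches Networks
All 8 rows appear; 1 has NULL course.

SQL:
SELECT a.student, b.title AS course
FROM enrollments a
LEFT JOIN courses b ON a.course_id = b.id

Result:
student | course     
--------+------------
Mia     | Networks   
Eve     | NULL       
Frank   | Programming
Tina    | Calculus   
Karen   | Networks   
Quinn   | Networks   
Wendy   | Networks   
Grace   | Networks   


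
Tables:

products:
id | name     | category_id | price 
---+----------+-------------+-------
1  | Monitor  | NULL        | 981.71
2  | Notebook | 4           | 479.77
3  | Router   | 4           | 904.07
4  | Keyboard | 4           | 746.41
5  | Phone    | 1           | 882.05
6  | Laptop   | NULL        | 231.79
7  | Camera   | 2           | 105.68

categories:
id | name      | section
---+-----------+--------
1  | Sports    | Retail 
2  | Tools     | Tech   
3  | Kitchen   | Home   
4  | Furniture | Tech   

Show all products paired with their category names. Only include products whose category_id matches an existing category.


INNER JOIN keeps only products rows whose category_id matches an id in categories. Walk through each product:
  - product 1 (Monitor): category_id=NULL, no match -> dropped
  - product 2 (Notebook): category_id=4 -> matches Furniture
  - product 3 (Router): category_id=4 -> matches Furniture
  - product 4 (Keyboard): category_id=4 -> matches Furniture
  - product 5 (Phone): category_id=1 -> matches Sports
  - product 6 (Laptop): category_id=NULL, no match -> dropped
  - product 7 (Camera): category_id=2 -> matches Tools
So 2 of 7 rows are dropped.

SQL:
SELECT a.name, b.name AS category
FROM products a
INNER JOIN categories b ON a.category_id = b.id

Result:
name     | category 
---------+----------
Notebook | Furniture
Router   | Furniture
Keyboard | Furniture
Phone    | Sports   
Camera   | Tools    


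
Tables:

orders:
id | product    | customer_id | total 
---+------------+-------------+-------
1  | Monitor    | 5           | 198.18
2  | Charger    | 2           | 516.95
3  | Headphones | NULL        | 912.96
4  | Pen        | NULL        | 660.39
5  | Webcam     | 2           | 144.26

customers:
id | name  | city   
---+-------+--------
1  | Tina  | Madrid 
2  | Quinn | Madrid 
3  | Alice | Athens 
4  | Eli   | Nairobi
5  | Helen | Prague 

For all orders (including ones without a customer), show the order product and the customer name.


LEFT JOIN keeps every row from orders (the left table); where customer_id has no match in customers, the customer columns become NULL. Walk through each order:
  - order 1 (Monitor): customer_id=5 -> matches Helen
  - order 2 (Charger): customer_id=2 -> matches Quinn
  - order 3 (Headphones): customer_id=NULL, no match -> kept with NULL
  - order 4 (Pen): customer_id=NULL, no match -> kept with NULL
  - order 5 (Webcam): customer_id=2 -> matches Quinn
All 5 rows appear; 2 have NULL customer.

SQL:
SELECT a.product, b.name AS customer
FROM orders a
LEFT JOIN customers b ON a.customer_id = b.id

Result:
product    | customer
-----------+---------
Monitor    | Helen   
Charger    | Quinn   
Headphones | NULL    
Pen        | NULL    
Webcam     | Quinn   


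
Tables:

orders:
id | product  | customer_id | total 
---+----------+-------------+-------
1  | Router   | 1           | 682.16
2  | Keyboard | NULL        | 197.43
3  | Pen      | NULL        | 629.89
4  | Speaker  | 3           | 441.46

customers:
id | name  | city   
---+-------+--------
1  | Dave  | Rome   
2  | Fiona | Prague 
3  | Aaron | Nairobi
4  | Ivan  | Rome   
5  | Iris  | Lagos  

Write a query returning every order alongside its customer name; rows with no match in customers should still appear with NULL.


LEFT JOIN keeps every row from orders (the left table); where customer_id has no match in customers, the customer columns become NULL. Walk through each order:
  - order 1 (Router): customer_id=1 -> matches Dave
  - order 2 (Keyboard): customer_id=NULL, no match -> kept with NULL
  - order 3 (Pen): customer_id=NULL, no match -> kept with NULL
  - order 4 (Speaker): customer_id=3 -> matches Aaron
All 4 rows appear; 2 have NULL customer.

SQL:
SELECT a.product, b.name AS customer
FROM orders a
LEFT JOIN customers b ON a.customer_id = b.id

Result:
product  | customer
---------+---------
Router   | Dave    
Keyboard | NULL    
Pen      | NULL    
Speaker  | Aaron   


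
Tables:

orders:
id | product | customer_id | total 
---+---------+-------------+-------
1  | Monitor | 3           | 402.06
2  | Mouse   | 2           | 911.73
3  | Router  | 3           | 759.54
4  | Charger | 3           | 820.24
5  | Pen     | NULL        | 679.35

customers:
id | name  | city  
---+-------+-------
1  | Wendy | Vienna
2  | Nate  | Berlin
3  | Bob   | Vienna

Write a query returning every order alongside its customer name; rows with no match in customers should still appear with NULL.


LEFT JOIN keeps every row from orders (the left table); where customer_id has no match in customers, the customer columns become NULL. Walk through each order:
  - order 1 (Monitor): customer_id=3 -> matches Bob
  - order 2 (Mouse): customer_id=2 -> matches Nate
  - order 3 (Router): customer_id=3 -> matches Bob
  - order 4 (Charger): customer_id=3 -> matches Bob
  - order 5 (Pen): customer_id=NULL, no match -> kept with NULL
All 5 rows appear; 1 has NULL customer.

SQL:
SELECT a.product, b.name AS customer
FROM orders a
LEFT JOIN customers b ON a.customer_id = b.id

Result:
product | customer
--------+---------
Monitor | Bob     
Mouse   | Nate    
Router  | Bob     
Charger | Bob     
Pen     | NULL    


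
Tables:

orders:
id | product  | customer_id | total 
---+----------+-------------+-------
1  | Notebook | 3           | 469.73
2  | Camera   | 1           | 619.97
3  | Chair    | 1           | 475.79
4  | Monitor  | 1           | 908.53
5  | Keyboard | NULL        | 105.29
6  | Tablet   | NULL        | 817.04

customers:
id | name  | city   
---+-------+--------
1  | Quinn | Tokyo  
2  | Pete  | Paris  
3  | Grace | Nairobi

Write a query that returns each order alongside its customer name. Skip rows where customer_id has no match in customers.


INNER JOIN keeps only orders rows whose customer_id matches an id in customers. Walk through each order:
  - order 1 (Notebook): customer_id=3 -> matches Grace
  - order 2 (Camera): customer_id=1 -> matches Quinn
  - order 3 (Chair): customer_id=1 -> matches Quinn
  - order 4 (Monitor): customer_id=1 -> matches Quinn
  - order 5 (Keyboard): customer_id=NULL, no match -> dropped
  - order 6 (Tablet): customer_id=NULL, no match -> dropped
So 2 of 6 rows are dropped.

SQL:
SELECT a.product, b.name AS customer
FROM orders a
INNER JOIN customers b ON a.customer_id = b.id

Result:
product  | customer
---------+---------
Notebook | Grace   
Camera   | Quinn   
Chair    | Quinn   
Monitor  | Quinn   


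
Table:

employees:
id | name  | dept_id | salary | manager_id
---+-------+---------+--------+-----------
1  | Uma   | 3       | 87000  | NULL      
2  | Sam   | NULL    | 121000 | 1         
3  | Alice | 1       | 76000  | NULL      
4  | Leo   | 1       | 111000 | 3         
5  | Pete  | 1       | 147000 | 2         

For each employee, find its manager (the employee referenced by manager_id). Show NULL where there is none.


This is a self-join: employees is joined to a second copy of itself, matching each row's manager_id to another row's id. Use LEFT JOIN so rows with manager_id=NULL are kept.
  - employee 1 (Uma): manager_id=NULL -> NULL
  - employee 2 (Sam): manager_id=1 -> Uma
  - employee 3 (Alice): manager_id=NULL -> NULL
  - employee 4 (Leo): manager_id=3 -> Alice
  - employee 5 (Pete): manager_id=2 -> Sam

SQL:
SELECT a.name AS item, b.name AS manager
FROM employees a
LEFT JOIN employees b ON a.manager_id = b.id

Result:
item  | manager
------+--------
Uma   | NULL   
Sam   | Uma    
Alice | NULL   
Leo   | Alice  
Pete  | Sam    


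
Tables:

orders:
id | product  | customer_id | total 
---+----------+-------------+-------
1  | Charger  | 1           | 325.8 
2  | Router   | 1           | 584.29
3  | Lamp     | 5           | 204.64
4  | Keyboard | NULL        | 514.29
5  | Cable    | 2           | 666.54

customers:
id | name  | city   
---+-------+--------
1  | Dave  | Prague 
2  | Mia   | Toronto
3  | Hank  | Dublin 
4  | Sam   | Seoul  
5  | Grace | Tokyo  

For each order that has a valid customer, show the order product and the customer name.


INNER JOIN keeps only orders rows whose customer_id matches an id in customers. Walk through each order:
  - order 1 (Charger): customer_id=1 -> matches Dave
  - order 2 (Router): customer_id=1 -> matches Dave
  - order 3 (Lamp): customer_id=5 -> matches Grace
  - order 4 (Keyboard): customer_id=NULL, no match -> dropped
  - order 5 (Cable): customer_id=2 -> matches Mia
So 1 of 5 rows is dropped.

SQL:
SELECT a.product, b.name AS customer
FROM orders a
INNER JOIN customers b ON a.customer_id = b.id

Result:
product | customer
--------+---------
Charger | Dave    
Router  | Dave    
Lamp    | Grace   
Cable   | Mia     


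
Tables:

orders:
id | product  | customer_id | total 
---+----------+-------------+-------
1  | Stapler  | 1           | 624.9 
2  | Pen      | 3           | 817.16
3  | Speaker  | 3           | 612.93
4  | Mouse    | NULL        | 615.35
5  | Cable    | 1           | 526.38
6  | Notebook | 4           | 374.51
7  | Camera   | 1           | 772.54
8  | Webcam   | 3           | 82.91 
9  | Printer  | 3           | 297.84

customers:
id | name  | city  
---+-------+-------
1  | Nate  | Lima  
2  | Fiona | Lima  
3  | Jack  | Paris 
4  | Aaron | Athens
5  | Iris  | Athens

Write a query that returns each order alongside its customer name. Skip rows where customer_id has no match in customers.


INNER JOIN keeps only orders rows whose customer_id matches an id in customers. Walk through each order:
  - order 1 (Stapler): customer_id=1 -> matches Nate
  - order 2 (Pen): customer_id=3 -> matches Jack
  - order 3 (Speaker): customer_id=3 -> matches Jack
  - order 4 (Mouse): customer_id=NULL, no match -> dropped
  - order 5 (Cable): customer_id=1 -> matches Nate
  - order 6 (Notebook): customer_id=4 -> matches Aaron
  - order 7 (Camera): customer_id=1 -> matches Nate
  - order 8 (Webcam): customer_id=3 -> matches Jack
  - order 9 (Printer): customer_id=3 -> matches Jack
So 1 of 9 rows is dropped.

SQL:
SELECT a.product, b.name AS customer
FROM orders a
INNER JOIN customers b ON a.customer_id = b.id

Result:
product  | customer
---------+---------
Stapler  | Nate    
Pen      | Jack    
Speaker  | Jack    
Cable    | Nate    
Notebook | Aaron   
Camera   | Nate    
Webcam   | Jack    
Printer  | Jack    


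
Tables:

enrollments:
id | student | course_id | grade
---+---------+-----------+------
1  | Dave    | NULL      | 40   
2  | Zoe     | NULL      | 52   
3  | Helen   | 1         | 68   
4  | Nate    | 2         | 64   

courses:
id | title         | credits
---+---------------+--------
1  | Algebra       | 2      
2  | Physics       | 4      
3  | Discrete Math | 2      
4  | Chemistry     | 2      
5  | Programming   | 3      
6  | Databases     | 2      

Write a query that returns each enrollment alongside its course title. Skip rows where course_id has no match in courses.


INNER JOIN keeps only enrollments rows whose course_id matches an id in courses. Walk through each enrollment:
  - enrollment 1 (Dave): course_id=NULL, no match -> dropped
  - enrollment 2 (Zoe): course_id=NULL, no match -> dropped
  - enrollment 3 (Helen): course_id=1 -> matches Algebra
  - enrollment 4 (Nate): course_id=2 -> matches Physics
So 2 of 4 rows are dropped.

SQL:
SELECT a.student, b.title AS course
FROM enrollments a
INNER JOIN courses b ON a.course_id = b.id

Result:
student | course 
--------+--------
Helen   | Algebra
Nate    | Physics


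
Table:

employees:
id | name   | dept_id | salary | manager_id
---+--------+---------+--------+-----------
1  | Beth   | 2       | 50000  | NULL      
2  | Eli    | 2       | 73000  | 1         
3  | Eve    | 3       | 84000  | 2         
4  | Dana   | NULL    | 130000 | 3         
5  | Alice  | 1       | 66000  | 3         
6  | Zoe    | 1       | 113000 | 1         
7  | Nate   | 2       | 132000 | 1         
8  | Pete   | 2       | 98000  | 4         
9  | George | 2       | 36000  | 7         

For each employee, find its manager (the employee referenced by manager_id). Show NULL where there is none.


This is a self-join: employees is joined to a second copy of itself, matching each row's manager_id to another row's id. Use LEFT JOIN so rows with manager_id=NULL are kept.
  - employee 1 (Beth): manager_id=NULL -> NULL
  - employee 2 (Eli): manager_id=1 -> Beth
  - employee 3 (Eve): manager_id=2 -> Eli
  - employee 4 (Dana): manager_id=3 -> Eve
  - employee 5 (Alice): manager_id=3 -> Eve
  - employee 6 (Zoe): manager_id=1 -> Beth
  - employee 7 (Nate): manager_id=1 -> Beth
  - employee 8 (Pete): manager_id=4 -> Dana
  - employee 9 (George): manager_id=7 -> Nate

SQL:
SELECT a.name AS item, b.name AS manager
FROM employees a
LEFT JOIN employees b ON a.manager_id = b.id

Result:
item   | manager
-------+--------
Beth   | NULL   
Eli    | Beth   
Eve    | Eli    
Dana   | Eve    
Alice  | Eve    
Zoe    | Beth   
Nate   | Beth   
Pete   | Dana   
George | Nate   


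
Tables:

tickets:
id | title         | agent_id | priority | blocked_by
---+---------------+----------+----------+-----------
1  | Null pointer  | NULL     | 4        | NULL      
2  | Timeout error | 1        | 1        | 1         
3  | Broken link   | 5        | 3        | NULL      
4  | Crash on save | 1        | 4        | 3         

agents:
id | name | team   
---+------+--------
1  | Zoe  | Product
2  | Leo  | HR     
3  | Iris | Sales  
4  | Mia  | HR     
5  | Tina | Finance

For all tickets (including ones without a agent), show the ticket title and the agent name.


LEFT JOIN keeps every row from tickets (the left table); where agent_id has no match in agents, the agent columns become NULL. Walk through each ticket:
  - ticket 1 (Null pointer): agent_id=NULL, no match -> kept with NULL
  - ticket 2 (Timeout error): agent_id=1 -> matches Zoe
  - ticket 3 (Broken link): agent_id=5 -> matches Tina
  - ticket 4 (Crash on save): agent_id=1 -> matches Zoe
All 4 rows appear; 1 has NULL agent.

SQL:
SELECT a.title, b.name AS agent
FROM tickets a
LEFT JOIN agents b ON a.agent_id = b.id

Result:
title         | agent
--------------+------
Null pointer  | NULL 
Timeout error | Zoe  
Broken link   | Tina 
Crash on save | Zoe  


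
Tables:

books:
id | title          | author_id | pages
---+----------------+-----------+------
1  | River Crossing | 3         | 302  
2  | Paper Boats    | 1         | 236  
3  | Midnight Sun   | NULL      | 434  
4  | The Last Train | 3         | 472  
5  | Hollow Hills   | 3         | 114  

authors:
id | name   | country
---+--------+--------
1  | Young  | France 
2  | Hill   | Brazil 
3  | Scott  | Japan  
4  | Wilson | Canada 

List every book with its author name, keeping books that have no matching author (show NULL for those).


LEFT JOIN keeps every row from books (the left table); where author_id has no match in authors, the author columns become NULL. Walk through each book:
  - book 1 (River Crossing): author_id=3 -> matches Scott
  - book 2 (Paper Boats): author_id=1 -> matches Young
  - book 3 (Midnight Sun): author_id=NULL, no match -> kept with NULL
  - book 4 (The Last Train): author_id=3 -> matches Scott
  - book 5 (Hollow Hills): author_id=3 -> matches Scott
All 5 rows appear; 1 has NULL author.

SQL:
SELECT a.title, b.name AS author
FROM books a
LEFT JOIN authors b ON a.author_id = b.id

Result:
title          | author
---------------+-------
River Crossing | Scott 
Paper Boats    | Young 
Midnight Sun   | NULL  
The Last Train | Scott 
Hollow Hills   | Scott 


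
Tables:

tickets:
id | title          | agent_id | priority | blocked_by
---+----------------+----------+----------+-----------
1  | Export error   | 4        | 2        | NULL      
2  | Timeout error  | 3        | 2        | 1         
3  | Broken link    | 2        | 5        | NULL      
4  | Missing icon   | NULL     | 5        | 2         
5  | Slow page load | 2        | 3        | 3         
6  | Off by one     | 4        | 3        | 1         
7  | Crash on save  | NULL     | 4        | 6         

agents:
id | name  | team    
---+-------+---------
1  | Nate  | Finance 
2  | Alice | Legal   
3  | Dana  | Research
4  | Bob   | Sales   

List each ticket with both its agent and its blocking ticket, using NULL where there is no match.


Two LEFT JOINs from the same base table tickets: one to agents via agent_id, one to tickets itself via blocked_by. Both are LEFT so every ticket is preserved.
Match against agents:
  - ticket 1 (Export error): agent_id=4 -> matches Bob
  - ticket 2 (Timeout error): agent_id=3 -> matches Dana
  - ticket 3 (Broken link): agent_id=2 -> matches Alice
  - ticket 4 (Missing icon): agent_id=NULL, no match -> kept with NULL
  - ticket 5 (Slow page load): agent_id=2 -> matches Alice
  - ticket 6 (Off by one): agent_id=4 -> matches Bob
  - ticket 7 (Crash on save): agent_id=NULL, no match -> kept with NULL
Match against tickets (self):
  - ticket 1 (Export error): blocked_by=NULL -> NULL
  - ticket 2 (Timeout error): blocked_by=1 -> Export error
  - ticket 3 (Broken link): blocked_by=NULL -> NULL
  - ticket 4 (Missing icon): blocked_by=2 -> Timeout error
  - ticket 5 (Slow page load): blocked_by=3 -> Broken link
  - ticket 6 (Off by one): blocked_by=1 -> Export error
  - ticket 7 (Crash on save): blocked_by=6 -> Off by one

SQL:
SELECT a.title, b.name AS agent, c.title AS blocked_by
FROM tickets a
LEFT JOIN agents b ON a.agent_id = b.id
LEFT JOIN tickets c ON a.blocked_by = c.id

Result:
title          | agent | blocked_by   
---------------+-------+--------------
Export error   | Bob   | NULL         
Timeout error  | Dana  | Export error 
Broken link    | Alice | NULL         
Missing icon   | NULL  | Timeout error
Slow page load | Alice | Broken link  
Off by one     | Bob   | Export error 
Crash on save  | NULL  | Off by one   


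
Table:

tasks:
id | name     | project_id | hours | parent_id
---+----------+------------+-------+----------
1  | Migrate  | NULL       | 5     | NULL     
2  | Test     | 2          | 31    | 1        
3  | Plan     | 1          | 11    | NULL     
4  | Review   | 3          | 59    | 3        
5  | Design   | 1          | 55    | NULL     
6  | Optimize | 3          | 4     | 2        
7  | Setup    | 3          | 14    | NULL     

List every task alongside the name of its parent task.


This is a self-join: tasks is joined to a second copy of itself, matching each row's parent_id to another row's id. Use LEFT JOIN so rows with parent_id=NULL are kept.
  - task 1 (Migrate): parent_id=NULL -> NULL
  - task 2 (Test): parent_id=1 -> Migrate
  - task 3 (Plan): parent_id=NULL -> NULL
  - task 4 (Review): parent_id=3 -> Plan
  - task 5 (Design): parent_id=NULL -> NULL
  - task 6 (Optimize): parent_id=2 -> Test
  - task 7 (Setup): parent_id=NULL -> NULL

SQL:
SELECT a.name AS item, b.name AS parent
FROM tasks a
LEFT JOIN tasks b ON a.parent_id = b.id

Result:
item     | parent 
---------+--------
Migrate  | NULL   
Test     | Migrate
Plan     | NULL   
Review   | Plan   
Design   | NULL   
Optimize | Test   
Setup    | NULL   


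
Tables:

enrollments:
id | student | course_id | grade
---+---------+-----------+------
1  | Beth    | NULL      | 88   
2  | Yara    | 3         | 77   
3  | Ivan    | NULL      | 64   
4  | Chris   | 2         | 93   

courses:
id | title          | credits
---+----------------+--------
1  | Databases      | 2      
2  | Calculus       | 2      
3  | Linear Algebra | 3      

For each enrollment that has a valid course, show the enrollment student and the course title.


INNER JOIN keeps only enrollments rows whose course_id matches an id in courses. Walk through each enrollment:
  - enrollment 1 (Beth): course_id=NULL, no match -> dropped
  - enrollment 2 (Yara): course_id=3 -> matches Linear Algebra
  - enrollment 3 (Ivan): course_id=NULL, no match -> dropped
  - enrollment 4 (Chris): course_id=2 -> matches Calculus
So 2 of 4 rows are dropped.

SQL:
SELECT a.student, b.title AS course
FROM enrollments a
INNER JOIN courses b ON a.course_id = b.id

Result:
student | course        
--------+---------------
Yara    | Linear Algebra
Chris   | Calculus      


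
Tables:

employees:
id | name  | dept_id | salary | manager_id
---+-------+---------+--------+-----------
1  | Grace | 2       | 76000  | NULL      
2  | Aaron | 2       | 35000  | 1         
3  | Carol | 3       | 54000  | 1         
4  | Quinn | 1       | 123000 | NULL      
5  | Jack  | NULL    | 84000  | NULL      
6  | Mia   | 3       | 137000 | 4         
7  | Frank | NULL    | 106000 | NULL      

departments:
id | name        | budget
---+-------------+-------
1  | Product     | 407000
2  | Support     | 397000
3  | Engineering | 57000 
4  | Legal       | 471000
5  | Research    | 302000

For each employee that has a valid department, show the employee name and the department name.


INNER JOIN keeps only employees rows whose dept_id matches an id in departments. Walk through each employee:
  - employee 1 (Grace): dept_id=2 -> matches Support
  - employee 2 (Aaron): dept_id=2 -> matches Support
  - employee 3 (Carol): dept_id=3 -> matches Engineering
  - employee 4 (Quinn): dept_id=1 -> matches Product
  - employee 5 (Jack): dept_id=NULL, no match -> dropped
  - employee 6 (Mia): dept_id=3 -> matches Engineering
  - employee 7 (Frank): dept_id=NULL, no match -> dropped
So 2 of 7 rows are dropped.

SQL:
SELECT a.name, b.name AS department
FROM employees a
INNER JOIN departments b ON a.dept_id = b.id

Result:
name  | department 
------+------------
Grace | Support    
Aaron | Support    
Carol | Engineering
Quinn | Product    
Mia   | Engineering


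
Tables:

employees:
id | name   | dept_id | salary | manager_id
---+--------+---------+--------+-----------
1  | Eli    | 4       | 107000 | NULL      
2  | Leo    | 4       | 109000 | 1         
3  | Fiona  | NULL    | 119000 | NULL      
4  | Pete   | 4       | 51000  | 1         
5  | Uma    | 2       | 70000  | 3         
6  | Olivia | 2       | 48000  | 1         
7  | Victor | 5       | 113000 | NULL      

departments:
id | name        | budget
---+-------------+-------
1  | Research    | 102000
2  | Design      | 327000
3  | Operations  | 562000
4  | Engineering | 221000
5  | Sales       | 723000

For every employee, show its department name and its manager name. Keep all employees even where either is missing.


Two LEFT JOINs from the same base table employees: one to departments via dept_id, one to employees itself via manager_id. Both are LEFT so every employee is preserved.
Match against departments:
  - employee 1 (Eli): dept_id=4 -> matches Engineering
  - employee 2 (Leo): dept_id=4 -> matches Engineering
  - employee 3 (Fiona): dept_id=NULL, no match -> kept with NULL
  - employee 4 (Pete): dept_id=4 -> matches Engineering
  - employee 5 (Uma): dept_id=2 -> matches Design
  - employee 6 (Olivia): dept_id=2 -> matches Design
  - employee 7 (Victor): dept_id=5 -> matches Sales
Match against employees (self):
  - employee 1 (Eli): manager_id=NULL -> NULL
  - employee 2 (Leo): manager_id=1 -> Eli
  - employee 3 (Fiona): manager_id=NULL -> NULL
  - employee 4 (Pete): manager_id=1 -> Eli
  - employee 5 (Uma): manager_id=3 -> Fiona
  - employee 6 (Olivia): manager_id=1 -> Eli
  - employee 7 (Victor): manager_id=NULL -> NULL

SQL:
SELECT a.name, b.name AS department, c.name AS manager
FROM employees a
LEFT JOIN departments b ON a.dept_id = b.id
LEFT JOIN employees c ON a.manager_id = c.id

Result:
name   | department  | manager
-------+-------------+--------
Eli    | Engineering | NULL   
Leo    | Engineering | Eli    
Fiona  | NULL        | NULL   
Pete   | Engineering | Eli    
Uma    | Design      | Fiona  
Olivia | Design      | Eli    
Victor | Sales       | NULL   


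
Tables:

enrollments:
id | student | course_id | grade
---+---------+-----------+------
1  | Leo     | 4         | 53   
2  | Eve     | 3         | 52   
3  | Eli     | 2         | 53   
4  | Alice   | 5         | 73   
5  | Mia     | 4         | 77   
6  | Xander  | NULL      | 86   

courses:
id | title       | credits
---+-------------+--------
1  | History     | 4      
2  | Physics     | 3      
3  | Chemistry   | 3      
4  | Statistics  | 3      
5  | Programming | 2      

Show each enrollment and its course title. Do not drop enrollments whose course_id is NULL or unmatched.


LEFT JOIN keeps every row from enrollments (the left table); where course_id has no match in courses, the course columns become NULL. Walk through each enrollment:
  - enrollment 1 (Leo): course_id=4 -> matches Statistics
  - enrollment 2 (Eve): course_id=3 -> matches Chemistry
  - enrollment 3 (Eli): course_id=2 -> matches Physics
  - enrollment 4 (Alice): course_id=5 -> matches Programming
  - enrollment 5 (Mia): course_id=4 -> matches Statistics
  - enrollment 6 (Xander): course_id=NULL, no match -> kept with NULL
All 6 rows appear; 1 has NULL course.

SQL:
SELECT a.student, b.title AS course
FROM enrollments a
LEFT JOIN courses b ON a.course_id = b.id

Result:
student | course     
--------+------------
Leo     | Statistics 
Eve     | Chemistry  
Eli     | Physics    
Alice   | Programming
Mia     | Statistics 
Xander  | NULL       


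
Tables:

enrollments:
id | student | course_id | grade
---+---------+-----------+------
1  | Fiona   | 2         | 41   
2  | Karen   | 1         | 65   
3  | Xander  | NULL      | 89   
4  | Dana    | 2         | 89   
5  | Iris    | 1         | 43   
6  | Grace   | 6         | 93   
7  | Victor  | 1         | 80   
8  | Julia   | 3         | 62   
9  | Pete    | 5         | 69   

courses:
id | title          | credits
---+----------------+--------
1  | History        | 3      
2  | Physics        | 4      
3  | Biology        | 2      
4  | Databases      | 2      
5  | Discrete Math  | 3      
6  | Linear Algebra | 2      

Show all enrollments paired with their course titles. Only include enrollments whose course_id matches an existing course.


INNER JOIN keeps only enrollments rows whose course_id matches an id in courses. Walk through each enrollment:
  - enrollment 1 (Fiona): course_id=2 -> matches Physics
  - enrollment 2 (Karen): course_id=1 -> matches History
  - enrollment 3 (Xander): course_id=NULL, no match -> dropped
  - enrollment 4 (Dana): course_id=2 -> matches Physics
  - enrollment 5 (Iris): course_id=1 -> matches History
  - enrollment 6 (Grace): course_id=6 -> matches Linear Algebra
  - enrollment 7 (Victor): course_id=1 -> matches History
  - enrollment 8 (Julia): course_id=3 -> matches Biology
  - enrollment 9 (Pete): course_id=5 -> matches Discrete Math
So 1 of 9 rows is dropped.

SQL:
SELECT a.student, b.title AS course
FROM enrollments a
INNER JOIN courses b ON a.course_id = b.id

Result:
student | course        
--------+---------------
Fiona   | Physics       
Karen   | History       
Dana    | Physics       
Iris    | History       
Grace   | Linear Algebra
Victor  | History       
Julia   | Biology       
Pete    | Discrete Math 


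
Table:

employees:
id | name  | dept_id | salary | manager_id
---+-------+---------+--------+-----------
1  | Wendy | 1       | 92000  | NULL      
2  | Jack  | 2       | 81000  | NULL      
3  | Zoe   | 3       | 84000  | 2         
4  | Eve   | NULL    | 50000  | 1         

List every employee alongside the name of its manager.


This is a self-join: employees is joined to a second copy of itself, matching each row's manager_id to another row's id. Use LEFT JOIN so rows with manager_id=NULL are kept.
  - employee 1 (Wendy): manager_id=NULL -> NULL
  - employee 2 (Jack): manager_id=NULL -> NULL
  - employee 3 (Zoe): manager_id=2 -> Jack
  - employee 4 (Eve): manager_id=1 -> Wendy

SQL:
SELECT a.name AS item, b.name AS manager
FROM employees a
LEFT JOIN employees b ON a.manager_id = b.id

Result:
item  | manager
------+--------
Wendy | NULL   
Jack  | NULL   
Zoe   | Jack   
Eve   | Wendy  


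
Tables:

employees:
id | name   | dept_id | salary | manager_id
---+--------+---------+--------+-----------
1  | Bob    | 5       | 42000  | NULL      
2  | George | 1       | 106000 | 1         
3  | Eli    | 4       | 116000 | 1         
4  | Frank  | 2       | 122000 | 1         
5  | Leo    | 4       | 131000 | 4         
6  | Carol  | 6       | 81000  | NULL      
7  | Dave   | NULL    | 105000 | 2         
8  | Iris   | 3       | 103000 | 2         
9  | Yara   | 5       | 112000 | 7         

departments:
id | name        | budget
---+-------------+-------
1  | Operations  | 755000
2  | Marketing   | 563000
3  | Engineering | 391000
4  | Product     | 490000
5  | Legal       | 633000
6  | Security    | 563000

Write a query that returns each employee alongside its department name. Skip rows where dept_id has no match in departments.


INNER JOIN keeps only employees rows whose dept_id matches an id in departments. Walk through each employee:
  - employee 1 (Bob): dept_id=5 -> matches Legal
  - employee 2 (George): dept_id=1 -> matches Operations
  - employee 3 (Eli): dept_id=4 -> matches Product
  - employee 4 (Frank): dept_id=2 -> matches Marketing
  - employee 5 (Leo): dept_id=4 -> matches Product
  - employee 6 (Carol): dept_id=6 -> matches Security
  - employee 7 (Dave): dept_id=NULL, no match -> dropped
  - employee 8 (Iris): dept_id=3 -> matches Engineering
  - employee 9 (Yara): dept_id=5 -> matches Legal
So 1 of 9 rows is dropped.

SQL:
SELECT a.name, b.name AS department
FROM employees a
INNER JOIN departments b ON a.dept_id = b.id

Result:
name   | department 
-------+------------
Bob    | Legal      
George | Operations 
Eli    | Product    
Frank  | Marketing  
Leo    | Product    
Carol  | Security   
Iris   | Engineering
Yara   | Legal      


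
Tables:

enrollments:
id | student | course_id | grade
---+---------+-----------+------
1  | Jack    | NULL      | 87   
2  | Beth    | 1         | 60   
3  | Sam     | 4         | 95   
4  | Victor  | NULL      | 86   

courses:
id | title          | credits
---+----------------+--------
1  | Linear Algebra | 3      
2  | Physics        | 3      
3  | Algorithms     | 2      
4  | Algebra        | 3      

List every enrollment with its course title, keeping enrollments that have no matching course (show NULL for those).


LEFT JOIN keeps every row from enrollments (the left table); where course_id has no match in courses, the course columns become NULL. Walk through each enrollment:
  - enrollment 1 (Jack): course_id=NULL, no match -> kept with NULL
  - enrollment 2 (Beth): course_id=1 -> matches Linear Algebra
  - enrollment 3 (Sam): course_id=4 -> matches Algebra
  - enrollment 4 (Victor): course_id=NULL, no match -> kept with NULL
All 4 rows appear; 2 have NULL course.

SQL:
SELECT a.student, b.title AS course
FROM enrollments a
LEFT JOIN courses b ON a.course_id = b.id

Result:
student | course        
--------+---------------
Jack    | NULL          
Beth    | Linear Algebra
Sam     | Algebra       
Victor  | NULL          


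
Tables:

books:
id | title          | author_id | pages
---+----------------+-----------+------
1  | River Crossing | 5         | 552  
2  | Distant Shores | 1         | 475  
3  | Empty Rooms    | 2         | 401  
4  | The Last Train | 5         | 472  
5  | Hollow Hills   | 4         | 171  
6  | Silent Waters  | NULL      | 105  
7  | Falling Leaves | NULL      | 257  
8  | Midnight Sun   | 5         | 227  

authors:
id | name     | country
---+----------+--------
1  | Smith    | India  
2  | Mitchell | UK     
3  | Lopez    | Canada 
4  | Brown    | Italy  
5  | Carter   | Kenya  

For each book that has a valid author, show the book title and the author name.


INNER JOIN keeps only books rows whose author_id matches an id in authors. Walk through each book:
  - book 1 (River Crossing): author_id=5 -> matches Carter
  - book 2 (Distant Shores): author_id=1 -> matches Smith
  - book 3 (Empty Rooms): author_id=2 -> matches Mitchell
  - book 4 (The Last Train): author_id=5 -> matches Carter
  - book 5 (Hollow Hills): author_id=4 -> matches Brown
  - book 6 (Silent Waters): author_id=NULL, no match -> dropped
  - book 7 (Falling Leaves): author_id=NULL, no match -> dropped
  - book 8 (Midnight Sun): author_id=5 -> matches Carter
So 2 of 8 rows are dropped.

SQL:
SELECT a.title, b.name AS author
FROM books a
INNER JOIN authors b ON a.author_id = b.id

Result:
title          | author  
---------------+---------
River Crossing | Carter  
Distant Shores | Smith   
Empty Rooms    | Mitchell
The Last Train | Carter  
Hollow Hills   | Brown   
Midnight Sun   | Carter  
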